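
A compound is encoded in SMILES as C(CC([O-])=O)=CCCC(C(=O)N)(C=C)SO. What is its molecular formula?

C10H14NO4S-

Heavy atoms from the SMILES: 10 C, 1 N, 4 O, 1 S.
Implicit hydrogens by atom environment:
  4 × C: 2 H each → 8
  3 × C: 1 H each → 3
  3 × C: no H
  2 × O: no H
  1 × N: 2 H
  1 × O: 1 H
  1 × O (charge -1): no H
  1 × S: no H
  Total hydrogens = 14.
Net charge -1.
Molecular formula: C10H14NO4S-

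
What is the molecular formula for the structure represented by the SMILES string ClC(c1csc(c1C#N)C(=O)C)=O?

C8H4ClNO2S

Heavy atoms from the SMILES: 8 C, 1 Cl, 1 N, 2 O, 1 S.
Implicit hydrogens by atom environment:
  3 × C (aromatic): no H
  3 × C: no H
  2 × O: no H
  1 × C: 3 H
  1 × C (aromatic): 1 H
  1 × Cl: no H
  1 × N: no H
  1 × S (aromatic): no H
  Total hydrogens = 4.
Molecular formula: C8H4ClNO2S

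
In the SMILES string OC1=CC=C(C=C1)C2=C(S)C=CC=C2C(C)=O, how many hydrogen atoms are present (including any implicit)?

12

Hydrogens are implicit in SMILES; fill each atom to its normal valence:
  7 × C (aromatic): 1 H each → 7
  5 × C (aromatic): no H
  1 × C: 3 H
  1 × C: no H
  1 × O: 1 H
  1 × O: no H
  1 × S: 1 H
  Total hydrogens = 12.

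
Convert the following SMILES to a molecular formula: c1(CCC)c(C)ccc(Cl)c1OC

C11H15ClO

Heavy atoms from the SMILES: 11 C, 1 Cl, 1 O.
Implicit hydrogens by atom environment:
  4 × C (aromatic): no H
  3 × C: 3 H each → 9
  2 × C: 2 H each → 4
  2 × C (aromatic): 1 H each → 2
  1 × Cl: no H
  1 × O: no H
  Total hydrogens = 15.
Molecular formula: C11H15ClO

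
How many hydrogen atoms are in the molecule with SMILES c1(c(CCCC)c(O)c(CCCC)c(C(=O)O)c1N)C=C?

25

Hydrogens are implicit in SMILES; fill each atom to its normal valence:
  7 × C: 2 H each → 14
  6 × C (aromatic): no H
  2 × C: 3 H each → 6
  2 × O: 1 H each → 2
  1 × C: 1 H
  1 × C: no H
  1 × N: 2 H
  1 × O: no H
  Total hydrogens = 25.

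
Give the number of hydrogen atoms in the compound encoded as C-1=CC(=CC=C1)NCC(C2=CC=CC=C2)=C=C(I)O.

Hydrogens are implicit in SMILES; fill each atom to its normal valence:
  10 × C (aromatic): 1 H each → 10
  3 × C: no H
  2 × C (aromatic): no H
  1 × C: 2 H
  1 × I: no H
  1 × N: 1 H
  1 × O: 1 H
  Total hydrogens = 14.

14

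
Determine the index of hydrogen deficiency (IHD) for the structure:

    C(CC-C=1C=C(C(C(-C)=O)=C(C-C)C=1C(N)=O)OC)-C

Molecular formula from the SMILES: C16H23NO3.
DoU = (2C + 2 + N − H − X)/2 = (2·16 + 2 + 1 − 23 − 0)/2 = 12/2 = 6.
(Structurally: 1 ring(s) + 5 π bond(s) = 6.)

6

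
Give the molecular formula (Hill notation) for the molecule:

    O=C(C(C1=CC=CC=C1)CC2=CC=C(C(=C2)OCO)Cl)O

Heavy atoms from the SMILES: 16 C, 1 Cl, 4 O.
Implicit hydrogens by atom environment:
  8 × C (aromatic): 1 H each → 8
  4 × C (aromatic): no H
  2 × C: 2 H each → 4
  2 × O: 1 H each → 2
  2 × O: no H
  1 × C: 1 H
  1 × C: no H
  1 × Cl: no H
  Total hydrogens = 15.
Molecular formula: C16H15ClO4

C16H15ClO4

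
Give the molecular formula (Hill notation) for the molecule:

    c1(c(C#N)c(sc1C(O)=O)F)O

C6H2FNO3S

Heavy atoms from the SMILES: 6 C, 1 F, 1 N, 3 O, 1 S.
Implicit hydrogens by atom environment:
  4 × C (aromatic): no H
  2 × C: no H
  2 × O: 1 H each → 2
  1 × F: no H
  1 × N: no H
  1 × O: no H
  1 × S (aromatic): no H
  Total hydrogens = 2.
Molecular formula: C6H2FNO3S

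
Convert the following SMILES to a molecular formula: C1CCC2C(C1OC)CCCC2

C11H20O

Heavy atoms from the SMILES: 11 C, 1 O.
Implicit hydrogens by atom environment:
  7 × C: 2 H each → 14
  3 × C: 1 H each → 3
  1 × C: 3 H
  1 × O: no H
  Total hydrogens = 20.
Molecular formula: C11H20O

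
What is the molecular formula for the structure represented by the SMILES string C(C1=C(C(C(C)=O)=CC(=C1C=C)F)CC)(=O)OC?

Heavy atoms from the SMILES: 14 C, 1 F, 3 O.
Implicit hydrogens by atom environment:
  5 × C (aromatic): no H
  3 × C: 3 H each → 9
  3 × O: no H
  2 × C: 2 H each → 4
  2 × C: no H
  1 × C (aromatic): 1 H
  1 × C: 1 H
  1 × F: no H
  Total hydrogens = 15.
Molecular formula: C14H15FO3

C14H15FO3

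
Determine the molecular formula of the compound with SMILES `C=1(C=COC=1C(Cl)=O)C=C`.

C7H5ClO2

Heavy atoms from the SMILES: 7 C, 1 Cl, 2 O.
Implicit hydrogens by atom environment:
  2 × C (aromatic): 1 H each → 2
  2 × C (aromatic): no H
  1 × C: 2 H
  1 × C: 1 H
  1 × C: no H
  1 × Cl: no H
  1 × O (aromatic): no H
  1 × O: no H
  Total hydrogens = 5.
Molecular formula: C7H5ClO2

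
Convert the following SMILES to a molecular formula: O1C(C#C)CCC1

Heavy atoms from the SMILES: 6 C, 1 O.
Implicit hydrogens by atom environment:
  3 × C: 2 H each → 6
  2 × C: 1 H each → 2
  1 × C: no H
  1 × O: no H
  Total hydrogens = 8.
Molecular formula: C6H8O

C6H8O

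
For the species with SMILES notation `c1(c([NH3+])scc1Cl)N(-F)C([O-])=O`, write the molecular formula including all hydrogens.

Heavy atoms from the SMILES: 5 C, 1 Cl, 1 F, 2 N, 2 O, 1 S.
Implicit hydrogens by atom environment:
  3 × C (aromatic): no H
  1 × C (aromatic): 1 H
  1 × C: no H
  1 × Cl: no H
  1 × F: no H
  1 × N (charge +1): 3 H
  1 × N: no H
  1 × O: no H
  1 × O (charge -1): no H
  1 × S (aromatic): no H
  Total hydrogens = 4.
Molecular formula: C5H4ClFN2O2S

C5H4ClFN2O2S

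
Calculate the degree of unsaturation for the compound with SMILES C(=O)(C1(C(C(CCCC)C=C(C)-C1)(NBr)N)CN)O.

Molecular formula from the SMILES: C13H24BrN3O2.
DoU = (2C + 2 + N − H − X)/2 = (2·13 + 2 + 3 − 24 − 1)/2 = 6/2 = 3.
(Structurally: 1 ring(s) + 2 π bond(s) = 3.)

3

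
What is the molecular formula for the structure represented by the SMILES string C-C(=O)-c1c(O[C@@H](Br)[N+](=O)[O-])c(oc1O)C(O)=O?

Heavy atoms from the SMILES: 1 Br, 8 C, 1 N, 8 O.
Implicit hydrogens by atom environment:
  4 × C (aromatic): no H
  4 × O: no H
  2 × C: no H
  2 × O: 1 H each → 2
  1 × Br: no H
  1 × C: 3 H
  1 × C: 1 H
  1 × N (charge +1): no H
  1 × O (aromatic): no H
  1 × O (charge -1): no H
  Total hydrogens = 6.
Molecular formula: C8H6BrNO8

C8H6BrNO8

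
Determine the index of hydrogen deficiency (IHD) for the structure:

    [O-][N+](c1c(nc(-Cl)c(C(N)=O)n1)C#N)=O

8

Molecular formula from the SMILES: C6H2ClN5O3.
DoU = (2C + 2 + N − H − X)/2 = (2·6 + 2 + 5 − 2 − 1)/2 = 16/2 = 8.
(Structurally: 1 ring(s) + 7 π bond(s) = 8.)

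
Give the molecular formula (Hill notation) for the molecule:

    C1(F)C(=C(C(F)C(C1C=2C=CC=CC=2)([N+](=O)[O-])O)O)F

C12H10F3NO4

Heavy atoms from the SMILES: 12 C, 3 F, 1 N, 4 O.
Implicit hydrogens by atom environment:
  5 × C (aromatic): 1 H each → 5
  3 × C: 1 H each → 3
  3 × C: no H
  3 × F: no H
  2 × O: 1 H each → 2
  1 × C (aromatic): no H
  1 × N (charge +1): no H
  1 × O: no H
  1 × O (charge -1): no H
  Total hydrogens = 10.
Molecular formula: C12H10F3NO4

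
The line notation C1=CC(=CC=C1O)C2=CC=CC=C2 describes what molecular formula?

Heavy atoms from the SMILES: 12 C, 1 O.
Implicit hydrogens by atom environment:
  9 × C (aromatic): 1 H each → 9
  3 × C (aromatic): no H
  1 × O: 1 H
  Total hydrogens = 10.
Molecular formula: C12H10O

C12H10O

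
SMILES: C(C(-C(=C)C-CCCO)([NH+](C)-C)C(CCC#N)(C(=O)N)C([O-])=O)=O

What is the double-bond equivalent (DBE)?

6

Molecular formula from the SMILES: C16H25N3O5.
DoU = (2C + 2 + N − H − X)/2 = (2·16 + 2 + 3 − 25 − 0)/2 = 12/2 = 6.
(Structurally: 0 ring(s) + 6 π bond(s) = 6.)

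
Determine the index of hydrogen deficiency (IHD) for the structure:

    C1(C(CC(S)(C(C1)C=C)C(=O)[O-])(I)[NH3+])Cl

3

Molecular formula from the SMILES: C9H13ClINO2S.
DoU = (2C + 2 + N − H − X)/2 = (2·9 + 2 + 1 − 13 − 2)/2 = 6/2 = 3.
(Structurally: 1 ring(s) + 2 π bond(s) = 3.)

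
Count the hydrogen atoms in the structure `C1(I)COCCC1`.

Hydrogens are implicit in SMILES; fill each atom to its normal valence:
  4 × C: 2 H each → 8
  1 × C: 1 H
  1 × I: no H
  1 × O: no H
  Total hydrogens = 9.

9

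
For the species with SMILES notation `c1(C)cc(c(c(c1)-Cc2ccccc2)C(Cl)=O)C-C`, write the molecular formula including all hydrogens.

C17H17ClO

Heavy atoms from the SMILES: 17 C, 1 Cl, 1 O.
Implicit hydrogens by atom environment:
  7 × C (aromatic): 1 H each → 7
  5 × C (aromatic): no H
  2 × C: 3 H each → 6
  2 × C: 2 H each → 4
  1 × C: no H
  1 × Cl: no H
  1 × O: no H
  Total hydrogens = 17.
Molecular formula: C17H17ClO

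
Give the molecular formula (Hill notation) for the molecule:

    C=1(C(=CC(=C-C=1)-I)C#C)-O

C8H5IO

Heavy atoms from the SMILES: 8 C, 1 I, 1 O.
Implicit hydrogens by atom environment:
  3 × C (aromatic): 1 H each → 3
  3 × C (aromatic): no H
  1 × C: 1 H
  1 × C: no H
  1 × I: no H
  1 × O: 1 H
  Total hydrogens = 5.
Molecular formula: C8H5IO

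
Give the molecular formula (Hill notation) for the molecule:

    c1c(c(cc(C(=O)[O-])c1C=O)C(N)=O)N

Heavy atoms from the SMILES: 9 C, 2 N, 4 O.
Implicit hydrogens by atom environment:
  4 × C (aromatic): no H
  3 × O: no H
  2 × C (aromatic): 1 H each → 2
  2 × C: no H
  2 × N: 2 H each → 4
  1 × C: 1 H
  1 × O (charge -1): no H
  Total hydrogens = 7.
Net charge -1.
Molecular formula: C9H7N2O4-

C9H7N2O4-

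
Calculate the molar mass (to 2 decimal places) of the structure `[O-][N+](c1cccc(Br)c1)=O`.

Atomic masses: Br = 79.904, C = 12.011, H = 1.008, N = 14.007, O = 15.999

Molecular formula: C6H4BrNO2.
M = 1×79.904 + 6×12.011 + 4×1.008 + 1×14.007 + 2×15.999 = 202.01 g/mol.

202.01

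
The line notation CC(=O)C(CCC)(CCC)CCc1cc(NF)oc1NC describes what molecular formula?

C16H27FN2O2

Heavy atoms from the SMILES: 16 C, 1 F, 2 N, 2 O.
Implicit hydrogens by atom environment:
  6 × C: 2 H each → 12
  4 × C: 3 H each → 12
  3 × C (aromatic): no H
  2 × C: no H
  2 × N: 1 H each → 2
  1 × C (aromatic): 1 H
  1 × F: no H
  1 × O (aromatic): no H
  1 × O: no H
  Total hydrogens = 27.
Molecular formula: C16H27FN2O2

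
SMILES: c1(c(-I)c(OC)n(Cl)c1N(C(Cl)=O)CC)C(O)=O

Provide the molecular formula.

C9H9Cl2IN2O4

Heavy atoms from the SMILES: 9 C, 2 Cl, 1 I, 2 N, 4 O.
Implicit hydrogens by atom environment:
  4 × C (aromatic): no H
  3 × O: no H
  2 × C: 3 H each → 6
  2 × C: no H
  2 × Cl: no H
  1 × C: 2 H
  1 × I: no H
  1 × N (aromatic): no H
  1 × N: no H
  1 × O: 1 H
  Total hydrogens = 9.
Molecular formula: C9H9Cl2IN2O4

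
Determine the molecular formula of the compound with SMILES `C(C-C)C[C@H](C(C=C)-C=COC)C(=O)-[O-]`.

Heavy atoms from the SMILES: 12 C, 3 O.
Implicit hydrogens by atom environment:
  5 × C: 1 H each → 5
  4 × C: 2 H each → 8
  2 × C: 3 H each → 6
  2 × O: no H
  1 × C: no H
  1 × O (charge -1): no H
  Total hydrogens = 19.
Net charge -1.
Molecular formula: C12H19O3-

C12H19O3-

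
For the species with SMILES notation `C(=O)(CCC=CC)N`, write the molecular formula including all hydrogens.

C6H11NO

Heavy atoms from the SMILES: 6 C, 1 N, 1 O.
Implicit hydrogens by atom environment:
  2 × C: 2 H each → 4
  2 × C: 1 H each → 2
  1 × C: 3 H
  1 × C: no H
  1 × N: 2 H
  1 × O: no H
  Total hydrogens = 11.
Molecular formula: C6H11NO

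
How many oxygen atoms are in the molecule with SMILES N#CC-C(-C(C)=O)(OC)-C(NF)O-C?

The symbol for oxygen appears 3 times in the SMILES.

3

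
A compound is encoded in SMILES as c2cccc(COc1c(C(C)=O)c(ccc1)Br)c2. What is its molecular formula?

Heavy atoms from the SMILES: 1 Br, 15 C, 2 O.
Implicit hydrogens by atom environment:
  8 × C (aromatic): 1 H each → 8
  4 × C (aromatic): no H
  2 × O: no H
  1 × Br: no H
  1 × C: 3 H
  1 × C: 2 H
  1 × C: no H
  Total hydrogens = 13.
Molecular formula: C15H13BrO2

C15H13BrO2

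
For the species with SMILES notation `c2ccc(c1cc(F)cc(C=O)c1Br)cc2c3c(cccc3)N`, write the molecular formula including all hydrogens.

Heavy atoms from the SMILES: 1 Br, 19 C, 1 F, 1 N, 1 O.
Implicit hydrogens by atom environment:
  10 × C (aromatic): 1 H each → 10
  8 × C (aromatic): no H
  1 × Br: no H
  1 × C: 1 H
  1 × F: no H
  1 × N: 2 H
  1 × O: no H
  Total hydrogens = 13.
Molecular formula: C19H13BrFNO

C19H13BrFNO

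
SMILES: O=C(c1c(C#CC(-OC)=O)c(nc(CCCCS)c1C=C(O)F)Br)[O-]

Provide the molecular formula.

Heavy atoms from the SMILES: 1 Br, 16 C, 1 F, 1 N, 5 O, 1 S.
Implicit hydrogens by atom environment:
  5 × C (aromatic): no H
  5 × C: no H
  4 × C: 2 H each → 8
  3 × O: no H
  1 × Br: no H
  1 × C: 3 H
  1 × C: 1 H
  1 × F: no H
  1 × N (aromatic): no H
  1 × O: 1 H
  1 × O (charge -1): no H
  1 × S: 1 H
  Total hydrogens = 14.
Net charge -1.
Molecular formula: C16H14BrFNO5S-

C16H14BrFNO5S-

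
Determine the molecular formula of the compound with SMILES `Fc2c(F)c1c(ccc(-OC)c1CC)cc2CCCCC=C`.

C19H22F2O

Heavy atoms from the SMILES: 19 C, 2 F, 1 O.
Implicit hydrogens by atom environment:
  7 × C (aromatic): no H
  6 × C: 2 H each → 12
  3 × C (aromatic): 1 H each → 3
  2 × C: 3 H each → 6
  2 × F: no H
  1 × C: 1 H
  1 × O: no H
  Total hydrogens = 22.
Molecular formula: C19H22F2O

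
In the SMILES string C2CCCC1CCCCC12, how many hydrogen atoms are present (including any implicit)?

18

Hydrogens are implicit in SMILES; fill each atom to its normal valence:
  8 × C: 2 H each → 16
  2 × C: 1 H each → 2
  Total hydrogens = 18.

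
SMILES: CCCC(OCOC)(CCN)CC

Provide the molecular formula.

Heavy atoms from the SMILES: 10 C, 1 N, 2 O.
Implicit hydrogens by atom environment:
  6 × C: 2 H each → 12
  3 × C: 3 H each → 9
  2 × O: no H
  1 × C: no H
  1 × N: 2 H
  Total hydrogens = 23.
Molecular formula: C10H23NO2

C10H23NO2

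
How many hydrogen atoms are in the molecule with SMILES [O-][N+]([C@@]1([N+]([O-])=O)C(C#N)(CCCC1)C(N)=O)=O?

Hydrogens are implicit in SMILES; fill each atom to its normal valence:
  4 × C: 2 H each → 8
  4 × C: no H
  3 × O: no H
  2 × N (charge +1): no H
  2 × O (charge -1): no H
  1 × N: 2 H
  1 × N: no H
  Total hydrogens = 10.

10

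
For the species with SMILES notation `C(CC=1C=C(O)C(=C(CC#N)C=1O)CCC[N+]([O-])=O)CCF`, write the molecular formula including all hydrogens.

Heavy atoms from the SMILES: 15 C, 1 F, 2 N, 4 O.
Implicit hydrogens by atom environment:
  8 × C: 2 H each → 16
  5 × C (aromatic): no H
  2 × O: 1 H each → 2
  1 × C (aromatic): 1 H
  1 × C: no H
  1 × F: no H
  1 × N (charge +1): no H
  1 × N: no H
  1 × O: no H
  1 × O (charge -1): no H
  Total hydrogens = 19.
Molecular formula: C15H19FN2O4

C15H19FN2O4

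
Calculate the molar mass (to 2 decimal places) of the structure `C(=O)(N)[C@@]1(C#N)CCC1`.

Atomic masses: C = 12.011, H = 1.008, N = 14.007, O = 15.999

124.14

Molecular formula: C6H8N2O.
M = 6×12.011 + 8×1.008 + 2×14.007 + 1×15.999 = 124.14 g/mol.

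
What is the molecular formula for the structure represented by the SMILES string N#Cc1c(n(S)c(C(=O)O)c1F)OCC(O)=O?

C8H5FN2O5S

Heavy atoms from the SMILES: 8 C, 1 F, 2 N, 5 O, 1 S.
Implicit hydrogens by atom environment:
  4 × C (aromatic): no H
  3 × C: no H
  3 × O: no H
  2 × O: 1 H each → 2
  1 × C: 2 H
  1 × F: no H
  1 × N (aromatic): no H
  1 × N: no H
  1 × S: 1 H
  Total hydrogens = 5.
Molecular formula: C8H5FN2O5S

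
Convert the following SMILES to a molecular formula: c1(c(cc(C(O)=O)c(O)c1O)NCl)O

Heavy atoms from the SMILES: 7 C, 1 Cl, 1 N, 5 O.
Implicit hydrogens by atom environment:
  5 × C (aromatic): no H
  4 × O: 1 H each → 4
  1 × C (aromatic): 1 H
  1 × C: no H
  1 × Cl: no H
  1 × N: 1 H
  1 × O: no H
  Total hydrogens = 6.
Molecular formula: C7H6ClNO5

C7H6ClNO5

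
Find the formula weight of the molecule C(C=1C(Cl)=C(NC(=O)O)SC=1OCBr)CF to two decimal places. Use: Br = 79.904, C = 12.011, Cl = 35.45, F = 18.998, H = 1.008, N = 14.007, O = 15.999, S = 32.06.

Molecular formula: C8H8BrClFNO3S.
M = 1×79.904 + 8×12.011 + 1×35.45 + 1×18.998 + 8×1.008 + 1×14.007 + 3×15.999 + 1×32.06 = 332.57 g/mol.

332.57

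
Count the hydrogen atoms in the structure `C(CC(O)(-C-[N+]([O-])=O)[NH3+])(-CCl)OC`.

Hydrogens are implicit in SMILES; fill each atom to its normal valence:
  3 × C: 2 H each → 6
  2 × O: no H
  1 × C: 3 H
  1 × C: 1 H
  1 × C: no H
  1 × Cl: no H
  1 × N (charge +1): 3 H
  1 × N (charge +1): no H
  1 × O: 1 H
  1 × O (charge -1): no H
  Total hydrogens = 14.

14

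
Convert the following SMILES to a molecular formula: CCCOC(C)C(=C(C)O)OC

C9H18O3

Heavy atoms from the SMILES: 9 C, 3 O.
Implicit hydrogens by atom environment:
  4 × C: 3 H each → 12
  2 × C: 2 H each → 4
  2 × C: no H
  2 × O: no H
  1 × C: 1 H
  1 × O: 1 H
  Total hydrogens = 18.
Molecular formula: C9H18O3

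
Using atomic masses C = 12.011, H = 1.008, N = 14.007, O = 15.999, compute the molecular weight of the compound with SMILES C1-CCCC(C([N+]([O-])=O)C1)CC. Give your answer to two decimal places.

Molecular formula: C9H17NO2.
M = 9×12.011 + 17×1.008 + 1×14.007 + 2×15.999 = 171.24 g/mol.

171.24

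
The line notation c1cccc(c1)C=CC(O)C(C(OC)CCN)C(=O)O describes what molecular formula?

C15H21NO4

Heavy atoms from the SMILES: 15 C, 1 N, 4 O.
Implicit hydrogens by atom environment:
  5 × C: 1 H each → 5
  5 × C (aromatic): 1 H each → 5
  2 × C: 2 H each → 4
  2 × O: 1 H each → 2
  2 × O: no H
  1 × C: 3 H
  1 × C: no H
  1 × C (aromatic): no H
  1 × N: 2 H
  Total hydrogens = 21.
Molecular formula: C15H21NO4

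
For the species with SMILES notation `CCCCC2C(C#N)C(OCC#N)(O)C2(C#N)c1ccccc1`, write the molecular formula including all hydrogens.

C18H19N3O2

Heavy atoms from the SMILES: 18 C, 3 N, 2 O.
Implicit hydrogens by atom environment:
  5 × C (aromatic): 1 H each → 5
  5 × C: no H
  4 × C: 2 H each → 8
  3 × N: no H
  2 × C: 1 H each → 2
  1 × C: 3 H
  1 × C (aromatic): no H
  1 × O: 1 H
  1 × O: no H
  Total hydrogens = 19.
Molecular formula: C18H19N3O2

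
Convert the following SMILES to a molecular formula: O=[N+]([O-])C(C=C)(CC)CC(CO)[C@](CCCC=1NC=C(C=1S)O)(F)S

C16H25FN2O4S2

Heavy atoms from the SMILES: 16 C, 1 F, 2 N, 4 O, 2 S.
Implicit hydrogens by atom environment:
  7 × C: 2 H each → 14
  3 × C (aromatic): no H
  2 × C: 1 H each → 2
  2 × C: no H
  2 × O: 1 H each → 2
  2 × S: 1 H each → 2
  1 × C: 3 H
  1 × C (aromatic): 1 H
  1 × F: no H
  1 × N (aromatic): 1 H
  1 × N (charge +1): no H
  1 × O: no H
  1 × O (charge -1): no H
  Total hydrogens = 25.
Molecular formula: C16H25FN2O4S2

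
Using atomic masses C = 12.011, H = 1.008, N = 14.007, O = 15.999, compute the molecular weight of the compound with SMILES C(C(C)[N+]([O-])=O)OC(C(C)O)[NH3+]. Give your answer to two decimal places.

Molecular formula: C6H15N2O4+.
M = 6×12.011 + 15×1.008 + 2×14.007 + 4×15.999 = 179.20 g/mol.

179.20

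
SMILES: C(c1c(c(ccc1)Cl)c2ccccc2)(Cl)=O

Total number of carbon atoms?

The symbol for carbon appears 13 times in the SMILES. Lowercase c denotes aromatic carbon and counts toward C.

13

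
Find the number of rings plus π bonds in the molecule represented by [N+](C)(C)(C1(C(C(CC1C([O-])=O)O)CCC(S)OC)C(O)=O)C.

Molecular formula from the SMILES: C14H25NO6S.
DoU = (2C + 2 + N − H − X)/2 = (2·14 + 2 + 1 − 25 − 0)/2 = 6/2 = 3.
(Structurally: 1 ring(s) + 2 π bond(s) = 3.)

3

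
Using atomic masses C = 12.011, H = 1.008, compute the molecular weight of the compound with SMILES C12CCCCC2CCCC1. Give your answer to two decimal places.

Molecular formula: C10H18.
M = 10×12.011 + 18×1.008 = 138.25 g/mol.

138.25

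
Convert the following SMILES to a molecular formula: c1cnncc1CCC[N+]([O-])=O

C7H9N3O2

Heavy atoms from the SMILES: 7 C, 3 N, 2 O.
Implicit hydrogens by atom environment:
  3 × C: 2 H each → 6
  3 × C (aromatic): 1 H each → 3
  2 × N (aromatic): no H
  1 × C (aromatic): no H
  1 × N (charge +1): no H
  1 × O: no H
  1 × O (charge -1): no H
  Total hydrogens = 9.
Molecular formula: C7H9N3O2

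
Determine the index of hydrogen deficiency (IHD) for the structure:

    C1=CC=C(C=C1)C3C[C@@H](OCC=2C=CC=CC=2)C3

9

Molecular formula from the SMILES: C17H18O.
DoU = (2C + 2 + N − H − X)/2 = (2·17 + 2 + 0 − 18 − 0)/2 = 18/2 = 9.
(Structurally: 3 ring(s) + 6 π bond(s) = 9.)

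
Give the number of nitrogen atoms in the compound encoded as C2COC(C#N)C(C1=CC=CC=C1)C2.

The symbol for nitrogen appears 1 time in the SMILES.

1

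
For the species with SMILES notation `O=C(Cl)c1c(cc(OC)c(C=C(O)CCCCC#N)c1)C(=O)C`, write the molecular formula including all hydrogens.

C17H18ClNO4

Heavy atoms from the SMILES: 17 C, 1 Cl, 1 N, 4 O.
Implicit hydrogens by atom environment:
  4 × C: 2 H each → 8
  4 × C (aromatic): no H
  4 × C: no H
  3 × O: no H
  2 × C: 3 H each → 6
  2 × C (aromatic): 1 H each → 2
  1 × C: 1 H
  1 × Cl: no H
  1 × N: no H
  1 × O: 1 H
  Total hydrogens = 18.
Molecular formula: C17H18ClNO4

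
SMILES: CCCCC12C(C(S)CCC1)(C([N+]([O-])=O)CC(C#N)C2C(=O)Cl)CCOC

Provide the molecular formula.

C19H29ClN2O4S

Heavy atoms from the SMILES: 19 C, 1 Cl, 2 N, 4 O, 1 S.
Implicit hydrogens by atom environment:
  9 × C: 2 H each → 18
  4 × C: 1 H each → 4
  4 × C: no H
  3 × O: no H
  2 × C: 3 H each → 6
  1 × Cl: no H
  1 × N (charge +1): no H
  1 × N: no H
  1 × O (charge -1): no H
  1 × S: 1 H
  Total hydrogens = 29.
Molecular formula: C19H29ClN2O4S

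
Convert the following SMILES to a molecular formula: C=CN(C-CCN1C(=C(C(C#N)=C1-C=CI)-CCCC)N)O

C16H23IN4O

Heavy atoms from the SMILES: 16 C, 1 I, 4 N, 1 O.
Implicit hydrogens by atom environment:
  7 × C: 2 H each → 14
  4 × C (aromatic): no H
  3 × C: 1 H each → 3
  2 × N: no H
  1 × C: 3 H
  1 × C: no H
  1 × I: no H
  1 × N: 2 H
  1 × N (aromatic): no H
  1 × O: 1 H
  Total hydrogens = 23.
Molecular formula: C16H23IN4O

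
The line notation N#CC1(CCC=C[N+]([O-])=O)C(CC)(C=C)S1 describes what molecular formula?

C11H14N2O2S

Heavy atoms from the SMILES: 11 C, 2 N, 2 O, 1 S.
Implicit hydrogens by atom environment:
  4 × C: 2 H each → 8
  3 × C: 1 H each → 3
  3 × C: no H
  1 × C: 3 H
  1 × N: no H
  1 × N (charge +1): no H
  1 × O: no H
  1 × O (charge -1): no H
  1 × S: no H
  Total hydrogens = 14.
Molecular formula: C11H14N2O2S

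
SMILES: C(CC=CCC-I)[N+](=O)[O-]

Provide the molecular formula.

Heavy atoms from the SMILES: 6 C, 1 I, 1 N, 2 O.
Implicit hydrogens by atom environment:
  4 × C: 2 H each → 8
  2 × C: 1 H each → 2
  1 × I: no H
  1 × N (charge +1): no H
  1 × O: no H
  1 × O (charge -1): no H
  Total hydrogens = 10.
Molecular formula: C6H10INO2

C6H10INO2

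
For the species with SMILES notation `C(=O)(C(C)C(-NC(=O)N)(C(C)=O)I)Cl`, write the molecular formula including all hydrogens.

Heavy atoms from the SMILES: 7 C, 1 Cl, 1 I, 2 N, 3 O.
Implicit hydrogens by atom environment:
  4 × C: no H
  3 × O: no H
  2 × C: 3 H each → 6
  1 × C: 1 H
  1 × Cl: no H
  1 × I: no H
  1 × N: 2 H
  1 × N: 1 H
  Total hydrogens = 10.
Molecular formula: C7H10ClIN2O3

C7H10ClIN2O3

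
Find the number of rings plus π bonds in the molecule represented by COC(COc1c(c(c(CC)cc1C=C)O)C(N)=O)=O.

Molecular formula from the SMILES: C14H17NO5.
DoU = (2C + 2 + N − H − X)/2 = (2·14 + 2 + 1 − 17 − 0)/2 = 14/2 = 7.
(Structurally: 1 ring(s) + 6 π bond(s) = 7.)

7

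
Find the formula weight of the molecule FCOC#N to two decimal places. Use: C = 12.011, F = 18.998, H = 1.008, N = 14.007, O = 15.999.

75.04

Molecular formula: C2H2FNO.
M = 2×12.011 + 1×18.998 + 2×1.008 + 1×14.007 + 1×15.999 = 75.04 g/mol.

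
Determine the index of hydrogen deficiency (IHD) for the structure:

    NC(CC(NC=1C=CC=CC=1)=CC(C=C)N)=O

7

Molecular formula from the SMILES: C13H17N3O.
DoU = (2C + 2 + N − H − X)/2 = (2·13 + 2 + 3 − 17 − 0)/2 = 14/2 = 7.
(Structurally: 1 ring(s) + 6 π bond(s) = 7.)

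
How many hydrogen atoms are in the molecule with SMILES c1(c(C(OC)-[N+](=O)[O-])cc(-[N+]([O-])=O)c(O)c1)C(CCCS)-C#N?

15

Hydrogens are implicit in SMILES; fill each atom to its normal valence:
  4 × C (aromatic): no H
  3 × C: 2 H each → 6
  3 × O: no H
  2 × C (aromatic): 1 H each → 2
  2 × C: 1 H each → 2
  2 × N (charge +1): no H
  2 × O (charge -1): no H
  1 × C: 3 H
  1 × C: no H
  1 × N: no H
  1 × O: 1 H
  1 × S: 1 H
  Total hydrogens = 15.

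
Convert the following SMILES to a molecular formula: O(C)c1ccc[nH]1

Heavy atoms from the SMILES: 5 C, 1 N, 1 O.
Implicit hydrogens by atom environment:
  3 × C (aromatic): 1 H each → 3
  1 × C: 3 H
  1 × C (aromatic): no H
  1 × N (aromatic): 1 H
  1 × O: no H
  Total hydrogens = 7.
Molecular formula: C5H7NO

C5H7NO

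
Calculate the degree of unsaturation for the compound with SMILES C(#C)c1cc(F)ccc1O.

6

Molecular formula from the SMILES: C8H5FO.
DoU = (2C + 2 + N − H − X)/2 = (2·8 + 2 + 0 − 5 − 1)/2 = 12/2 = 6.
(Structurally: 1 ring(s) + 5 π bond(s) = 6.)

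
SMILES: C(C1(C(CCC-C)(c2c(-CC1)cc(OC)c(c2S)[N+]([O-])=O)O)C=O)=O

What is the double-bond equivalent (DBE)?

Molecular formula from the SMILES: C17H21NO6S.
DoU = (2C + 2 + N − H − X)/2 = (2·17 + 2 + 1 − 21 − 0)/2 = 16/2 = 8.
(Structurally: 2 ring(s) + 6 π bond(s) = 8.)

8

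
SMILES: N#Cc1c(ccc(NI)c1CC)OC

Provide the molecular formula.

C10H11IN2O

Heavy atoms from the SMILES: 10 C, 1 I, 2 N, 1 O.
Implicit hydrogens by atom environment:
  4 × C (aromatic): no H
  2 × C: 3 H each → 6
  2 × C (aromatic): 1 H each → 2
  1 × C: 2 H
  1 × C: no H
  1 × I: no H
  1 × N: 1 H
  1 × N: no H
  1 × O: no H
  Total hydrogens = 11.
Molecular formula: C10H11IN2O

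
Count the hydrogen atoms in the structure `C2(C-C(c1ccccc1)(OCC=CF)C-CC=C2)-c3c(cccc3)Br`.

22

Hydrogens are implicit in SMILES; fill each atom to its normal valence:
  9 × C (aromatic): 1 H each → 9
  5 × C: 1 H each → 5
  4 × C: 2 H each → 8
  3 × C (aromatic): no H
  1 × Br: no H
  1 × C: no H
  1 × F: no H
  1 × O: no H
  Total hydrogens = 22.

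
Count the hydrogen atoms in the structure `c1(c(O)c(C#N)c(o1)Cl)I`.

Hydrogens are implicit in SMILES; fill each atom to its normal valence:
  4 × C (aromatic): no H
  1 × C: no H
  1 × Cl: no H
  1 × I: no H
  1 × N: no H
  1 × O: 1 H
  1 × O (aromatic): no H
  Total hydrogens = 1.

1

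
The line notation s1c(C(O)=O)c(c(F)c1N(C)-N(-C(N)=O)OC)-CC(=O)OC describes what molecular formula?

Heavy atoms from the SMILES: 11 C, 1 F, 3 N, 6 O, 1 S.
Implicit hydrogens by atom environment:
  5 × O: no H
  4 × C (aromatic): no H
  3 × C: 3 H each → 9
  3 × C: no H
  2 × N: no H
  1 × C: 2 H
  1 × F: no H
  1 × N: 2 H
  1 × O: 1 H
  1 × S (aromatic): no H
  Total hydrogens = 14.
Molecular formula: C11H14FN3O6S

C11H14FN3O6S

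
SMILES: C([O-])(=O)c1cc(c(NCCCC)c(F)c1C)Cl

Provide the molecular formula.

Heavy atoms from the SMILES: 12 C, 1 Cl, 1 F, 1 N, 2 O.
Implicit hydrogens by atom environment:
  5 × C (aromatic): no H
  3 × C: 2 H each → 6
  2 × C: 3 H each → 6
  1 × C (aromatic): 1 H
  1 × C: no H
  1 × Cl: no H
  1 × F: no H
  1 × N: 1 H
  1 × O: no H
  1 × O (charge -1): no H
  Total hydrogens = 14.
Net charge -1.
Molecular formula: C12H14ClFNO2-

C12H14ClFNO2-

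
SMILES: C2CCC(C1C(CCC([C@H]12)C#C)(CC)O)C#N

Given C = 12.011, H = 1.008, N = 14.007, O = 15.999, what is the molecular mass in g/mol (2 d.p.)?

Molecular formula: C15H21NO.
M = 15×12.011 + 21×1.008 + 1×14.007 + 1×15.999 = 231.34 g/mol.

231.34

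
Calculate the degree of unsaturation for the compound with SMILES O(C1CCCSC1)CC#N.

3

Molecular formula from the SMILES: C7H11NOS.
DoU = (2C + 2 + N − H − X)/2 = (2·7 + 2 + 1 − 11 − 0)/2 = 6/2 = 3.
(Structurally: 1 ring(s) + 2 π bond(s) = 3.)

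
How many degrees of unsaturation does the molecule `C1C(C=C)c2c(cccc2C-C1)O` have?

Molecular formula from the SMILES: C12H14O.
DoU = (2C + 2 + N − H − X)/2 = (2·12 + 2 + 0 − 14 − 0)/2 = 12/2 = 6.
(Structurally: 2 ring(s) + 4 π bond(s) = 6.)

6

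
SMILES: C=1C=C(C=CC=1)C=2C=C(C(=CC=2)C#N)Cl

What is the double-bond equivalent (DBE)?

10

Molecular formula from the SMILES: C13H8ClN.
DoU = (2C + 2 + N − H − X)/2 = (2·13 + 2 + 1 − 8 − 1)/2 = 20/2 = 10.
(Structurally: 2 ring(s) + 8 π bond(s) = 10.)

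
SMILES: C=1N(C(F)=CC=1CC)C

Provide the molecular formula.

C7H10FN

Heavy atoms from the SMILES: 7 C, 1 F, 1 N.
Implicit hydrogens by atom environment:
  2 × C: 3 H each → 6
  2 × C (aromatic): 1 H each → 2
  2 × C (aromatic): no H
  1 × C: 2 H
  1 × F: no H
  1 × N (aromatic): no H
  Total hydrogens = 10.
Molecular formula: C7H10FN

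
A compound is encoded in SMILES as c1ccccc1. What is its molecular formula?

C6H6

Heavy atoms from the SMILES: 6 C.
Implicit hydrogens by atom environment:
  6 × C (aromatic): 1 H each → 6
  Total hydrogens = 6.
Molecular formula: C6H6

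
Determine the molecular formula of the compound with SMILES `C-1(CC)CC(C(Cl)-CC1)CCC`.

Heavy atoms from the SMILES: 11 C, 1 Cl.
Implicit hydrogens by atom environment:
  6 × C: 2 H each → 12
  3 × C: 1 H each → 3
  2 × C: 3 H each → 6
  1 × Cl: no H
  Total hydrogens = 21.
Molecular formula: C11H21Cl

C11H21Cl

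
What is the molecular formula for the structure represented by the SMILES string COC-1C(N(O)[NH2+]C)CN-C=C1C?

Heavy atoms from the SMILES: 8 C, 3 N, 2 O.
Implicit hydrogens by atom environment:
  3 × C: 3 H each → 9
  3 × C: 1 H each → 3
  1 × C: 2 H
  1 × C: no H
  1 × N (charge +1): 2 H
  1 × N: 1 H
  1 × N: no H
  1 × O: 1 H
  1 × O: no H
  Total hydrogens = 18.
Net charge +1.
Molecular formula: C8H18N3O2+

C8H18N3O2+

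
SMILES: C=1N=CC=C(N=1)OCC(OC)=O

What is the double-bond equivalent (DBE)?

5

Molecular formula from the SMILES: C7H8N2O3.
DoU = (2C + 2 + N − H − X)/2 = (2·7 + 2 + 2 − 8 − 0)/2 = 10/2 = 5.
(Structurally: 1 ring(s) + 4 π bond(s) = 5.)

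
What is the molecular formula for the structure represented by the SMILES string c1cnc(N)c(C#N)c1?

C6H5N3

Heavy atoms from the SMILES: 6 C, 3 N.
Implicit hydrogens by atom environment:
  3 × C (aromatic): 1 H each → 3
  2 × C (aromatic): no H
  1 × C: no H
  1 × N: 2 H
  1 × N (aromatic): no H
  1 × N: no H
  Total hydrogens = 5.
Molecular formula: C6H5N3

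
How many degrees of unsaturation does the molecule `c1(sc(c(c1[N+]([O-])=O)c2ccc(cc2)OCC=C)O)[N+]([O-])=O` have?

Molecular formula from the SMILES: C13H10N2O6S.
DoU = (2C + 2 + N − H − X)/2 = (2·13 + 2 + 2 − 10 − 0)/2 = 20/2 = 10.
(Structurally: 2 ring(s) + 8 π bond(s) = 10.)

10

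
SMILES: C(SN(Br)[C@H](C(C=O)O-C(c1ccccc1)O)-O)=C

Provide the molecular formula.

C12H14BrNO4S

Heavy atoms from the SMILES: 1 Br, 12 C, 1 N, 4 O, 1 S.
Implicit hydrogens by atom environment:
  5 × C: 1 H each → 5
  5 × C (aromatic): 1 H each → 5
  2 × O: 1 H each → 2
  2 × O: no H
  1 × Br: no H
  1 × C: 2 H
  1 × C (aromatic): no H
  1 × N: no H
  1 × S: no H
  Total hydrogens = 14.
Molecular formula: C12H14BrNO4S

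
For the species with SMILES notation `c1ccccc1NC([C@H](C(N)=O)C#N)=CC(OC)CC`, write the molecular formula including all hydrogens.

Heavy atoms from the SMILES: 15 C, 3 N, 2 O.
Implicit hydrogens by atom environment:
  5 × C (aromatic): 1 H each → 5
  3 × C: 1 H each → 3
  3 × C: no H
  2 × C: 3 H each → 6
  2 × O: no H
  1 × C: 2 H
  1 × C (aromatic): no H
  1 × N: 2 H
  1 × N: 1 H
  1 × N: no H
  Total hydrogens = 19.
Molecular formula: C15H19N3O2

C15H19N3O2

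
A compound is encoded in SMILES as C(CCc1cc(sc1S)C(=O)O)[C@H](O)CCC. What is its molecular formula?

Heavy atoms from the SMILES: 12 C, 3 O, 2 S.
Implicit hydrogens by atom environment:
  5 × C: 2 H each → 10
  3 × C (aromatic): no H
  2 × O: 1 H each → 2
  1 × C: 3 H
  1 × C (aromatic): 1 H
  1 × C: 1 H
  1 × C: no H
  1 × O: no H
  1 × S: 1 H
  1 × S (aromatic): no H
  Total hydrogens = 18.
Molecular formula: C12H18O3S2

C12H18O3S2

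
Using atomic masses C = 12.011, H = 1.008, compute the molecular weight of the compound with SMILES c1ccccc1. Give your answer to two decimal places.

78.11

Molecular formula: C6H6.
M = 6×12.011 + 6×1.008 = 78.11 g/mol.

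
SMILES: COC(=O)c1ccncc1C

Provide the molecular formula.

C8H9NO2

Heavy atoms from the SMILES: 8 C, 1 N, 2 O.
Implicit hydrogens by atom environment:
  3 × C (aromatic): 1 H each → 3
  2 × C: 3 H each → 6
  2 × C (aromatic): no H
  2 × O: no H
  1 × C: no H
  1 × N (aromatic): no H
  Total hydrogens = 9.
Molecular formula: C8H9NO2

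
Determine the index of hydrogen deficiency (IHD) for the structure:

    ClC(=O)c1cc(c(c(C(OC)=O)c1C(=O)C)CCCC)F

7

Molecular formula from the SMILES: C15H16ClFO4.
DoU = (2C + 2 + N − H − X)/2 = (2·15 + 2 + 0 − 16 − 2)/2 = 14/2 = 7.
(Structurally: 1 ring(s) + 6 π bond(s) = 7.)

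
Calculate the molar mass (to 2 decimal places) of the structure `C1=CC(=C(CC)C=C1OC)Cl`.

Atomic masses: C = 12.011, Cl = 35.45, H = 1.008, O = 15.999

170.64

Molecular formula: C9H11ClO.
M = 9×12.011 + 1×35.45 + 11×1.008 + 1×15.999 = 170.64 g/mol.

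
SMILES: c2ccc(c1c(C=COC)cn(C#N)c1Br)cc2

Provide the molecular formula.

C14H11BrN2O

Heavy atoms from the SMILES: 1 Br, 14 C, 2 N, 1 O.
Implicit hydrogens by atom environment:
  6 × C (aromatic): 1 H each → 6
  4 × C (aromatic): no H
  2 × C: 1 H each → 2
  1 × Br: no H
  1 × C: 3 H
  1 × C: no H
  1 × N (aromatic): no H
  1 × N: no H
  1 × O: no H
  Total hydrogens = 11.
Molecular formula: C14H11BrN2O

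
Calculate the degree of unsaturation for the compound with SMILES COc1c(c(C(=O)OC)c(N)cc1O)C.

Molecular formula from the SMILES: C10H13NO4.
DoU = (2C + 2 + N − H − X)/2 = (2·10 + 2 + 1 − 13 − 0)/2 = 10/2 = 5.
(Structurally: 1 ring(s) + 4 π bond(s) = 5.)

5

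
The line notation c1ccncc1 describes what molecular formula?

Heavy atoms from the SMILES: 5 C, 1 N.
Implicit hydrogens by atom environment:
  5 × C (aromatic): 1 H each → 5
  1 × N (aromatic): no H
  Total hydrogens = 5.
Molecular formula: C5H5N

C5H5N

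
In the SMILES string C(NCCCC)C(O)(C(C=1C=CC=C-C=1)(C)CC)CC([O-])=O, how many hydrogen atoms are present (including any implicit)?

Hydrogens are implicit in SMILES; fill each atom to its normal valence:
  6 × C: 2 H each → 12
  5 × C (aromatic): 1 H each → 5
  3 × C: 3 H each → 9
  3 × C: no H
  1 × C (aromatic): no H
  1 × N: 1 H
  1 × O: 1 H
  1 × O: no H
  1 × O (charge -1): no H
  Total hydrogens = 28.

28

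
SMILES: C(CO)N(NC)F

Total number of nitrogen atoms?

The symbol for nitrogen appears 2 times in the SMILES.

2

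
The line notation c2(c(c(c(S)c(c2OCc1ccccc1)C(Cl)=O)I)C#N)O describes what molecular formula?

C15H9ClINO3S

Heavy atoms from the SMILES: 15 C, 1 Cl, 1 I, 1 N, 3 O, 1 S.
Implicit hydrogens by atom environment:
  7 × C (aromatic): no H
  5 × C (aromatic): 1 H each → 5
  2 × C: no H
  2 × O: no H
  1 × C: 2 H
  1 × Cl: no H
  1 × I: no H
  1 × N: no H
  1 × O: 1 H
  1 × S: 1 H
  Total hydrogens = 9.
Molecular formula: C15H9ClINO3S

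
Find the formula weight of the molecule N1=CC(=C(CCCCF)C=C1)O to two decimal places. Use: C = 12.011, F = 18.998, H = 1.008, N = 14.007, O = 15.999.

Molecular formula: C9H12FNO.
M = 9×12.011 + 1×18.998 + 12×1.008 + 1×14.007 + 1×15.999 = 169.20 g/mol.

169.20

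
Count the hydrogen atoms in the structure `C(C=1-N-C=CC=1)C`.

9

Hydrogens are implicit in SMILES; fill each atom to its normal valence:
  3 × C (aromatic): 1 H each → 3
  1 × C: 3 H
  1 × C: 2 H
  1 × C (aromatic): no H
  1 × N (aromatic): 1 H
  Total hydrogens = 9.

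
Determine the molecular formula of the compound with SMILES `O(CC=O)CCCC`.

Heavy atoms from the SMILES: 6 C, 2 O.
Implicit hydrogens by atom environment:
  4 × C: 2 H each → 8
  2 × O: no H
  1 × C: 3 H
  1 × C: 1 H
  Total hydrogens = 12.
Molecular formula: C6H12O2

C6H12O2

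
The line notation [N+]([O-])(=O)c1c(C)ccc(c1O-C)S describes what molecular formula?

Heavy atoms from the SMILES: 8 C, 1 N, 3 O, 1 S.
Implicit hydrogens by atom environment:
  4 × C (aromatic): no H
  2 × C: 3 H each → 6
  2 × C (aromatic): 1 H each → 2
  2 × O: no H
  1 × N (charge +1): no H
  1 × O (charge -1): no H
  1 × S: 1 H
  Total hydrogens = 9.
Molecular formula: C8H9NO3S

C8H9NO3S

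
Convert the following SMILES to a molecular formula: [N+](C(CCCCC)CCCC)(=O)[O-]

C10H21NO2

Heavy atoms from the SMILES: 10 C, 1 N, 2 O.
Implicit hydrogens by atom environment:
  7 × C: 2 H each → 14
  2 × C: 3 H each → 6
  1 × C: 1 H
  1 × N (charge +1): no H
  1 × O: no H
  1 × O (charge -1): no H
  Total hydrogens = 21.
Molecular formula: C10H21NO2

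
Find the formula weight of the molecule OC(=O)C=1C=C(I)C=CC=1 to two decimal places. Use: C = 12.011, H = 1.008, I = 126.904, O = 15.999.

Molecular formula: C7H5IO2.
M = 7×12.011 + 5×1.008 + 1×126.904 + 2×15.999 = 248.02 g/mol.

248.02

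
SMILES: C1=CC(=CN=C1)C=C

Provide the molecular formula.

Heavy atoms from the SMILES: 7 C, 1 N.
Implicit hydrogens by atom environment:
  4 × C (aromatic): 1 H each → 4
  1 × C: 2 H
  1 × C: 1 H
  1 × C (aromatic): no H
  1 × N (aromatic): no H
  Total hydrogens = 7.
Molecular formula: C7H7N

C7H7N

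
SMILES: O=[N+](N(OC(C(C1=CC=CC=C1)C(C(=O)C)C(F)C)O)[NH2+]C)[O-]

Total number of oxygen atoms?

5

The symbol for oxygen appears 5 times in the SMILES.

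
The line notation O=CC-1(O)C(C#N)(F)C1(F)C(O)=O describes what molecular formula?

C6H3F2NO4

Heavy atoms from the SMILES: 6 C, 2 F, 1 N, 4 O.
Implicit hydrogens by atom environment:
  5 × C: no H
  2 × F: no H
  2 × O: 1 H each → 2
  2 × O: no H
  1 × C: 1 H
  1 × N: no H
  Total hydrogens = 3.
Molecular formula: C6H3F2NO4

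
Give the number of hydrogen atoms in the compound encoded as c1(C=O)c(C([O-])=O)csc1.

Hydrogens are implicit in SMILES; fill each atom to its normal valence:
  2 × C (aromatic): 1 H each → 2
  2 × C (aromatic): no H
  2 × O: no H
  1 × C: 1 H
  1 × C: no H
  1 × O (charge -1): no H
  1 × S (aromatic): no H
  Total hydrogens = 3.

3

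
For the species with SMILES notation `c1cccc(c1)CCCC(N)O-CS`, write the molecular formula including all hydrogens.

Heavy atoms from the SMILES: 11 C, 1 N, 1 O, 1 S.
Implicit hydrogens by atom environment:
  5 × C (aromatic): 1 H each → 5
  4 × C: 2 H each → 8
  1 × C: 1 H
  1 × C (aromatic): no H
  1 × N: 2 H
  1 × O: no H
  1 × S: 1 H
  Total hydrogens = 17.
Molecular formula: C11H17NOS

C11H17NOS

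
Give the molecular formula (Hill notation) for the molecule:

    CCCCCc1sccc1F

Heavy atoms from the SMILES: 9 C, 1 F, 1 S.
Implicit hydrogens by atom environment:
  4 × C: 2 H each → 8
  2 × C (aromatic): 1 H each → 2
  2 × C (aromatic): no H
  1 × C: 3 H
  1 × F: no H
  1 × S (aromatic): no H
  Total hydrogens = 13.
Molecular formula: C9H13FS

C9H13FS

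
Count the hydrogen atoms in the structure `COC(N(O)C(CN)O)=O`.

Hydrogens are implicit in SMILES; fill each atom to its normal valence:
  2 × O: 1 H each → 2
  2 × O: no H
  1 × C: 3 H
  1 × C: 2 H
  1 × C: 1 H
  1 × C: no H
  1 × N: 2 H
  1 × N: no H
  Total hydrogens = 10.

10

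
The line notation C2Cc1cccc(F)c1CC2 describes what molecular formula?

C10H11F

Heavy atoms from the SMILES: 10 C, 1 F.
Implicit hydrogens by atom environment:
  4 × C: 2 H each → 8
  3 × C (aromatic): 1 H each → 3
  3 × C (aromatic): no H
  1 × F: no H
  Total hydrogens = 11.
Molecular formula: C10H11F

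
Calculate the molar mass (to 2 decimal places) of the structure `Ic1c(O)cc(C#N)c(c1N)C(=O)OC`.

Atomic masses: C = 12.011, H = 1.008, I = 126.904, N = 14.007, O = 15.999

Molecular formula: C9H7IN2O3.
M = 9×12.011 + 7×1.008 + 1×126.904 + 2×14.007 + 3×15.999 = 318.07 g/mol.

318.07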